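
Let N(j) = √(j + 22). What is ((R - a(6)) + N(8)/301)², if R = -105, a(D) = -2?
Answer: (31003 - √30)²/90601 ≈ 10605.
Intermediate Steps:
N(j) = √(22 + j)
((R - a(6)) + N(8)/301)² = ((-105 - 1*(-2)) + √(22 + 8)/301)² = ((-105 + 2) + √30*(1/301))² = (-103 + √30/301)²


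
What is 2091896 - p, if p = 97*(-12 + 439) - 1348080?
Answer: 3398557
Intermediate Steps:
p = -1306661 (p = 97*427 - 1348080 = 41419 - 1348080 = -1306661)
2091896 - p = 2091896 - 1*(-1306661) = 2091896 + 1306661 = 3398557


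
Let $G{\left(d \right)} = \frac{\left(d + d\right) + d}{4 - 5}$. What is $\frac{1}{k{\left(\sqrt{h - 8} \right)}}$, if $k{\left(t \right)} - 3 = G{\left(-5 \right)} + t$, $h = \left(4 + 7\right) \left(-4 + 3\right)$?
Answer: $\frac{18}{343} - \frac{i \sqrt{19}}{343} \approx 0.052478 - 0.012708 i$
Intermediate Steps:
$h = -11$ ($h = 11 \left(-1\right) = -11$)
$G{\left(d \right)} = - 3 d$ ($G{\left(d \right)} = \frac{2 d + d}{-1} = 3 d \left(-1\right) = - 3 d$)
$k{\left(t \right)} = 18 + t$ ($k{\left(t \right)} = 3 + \left(\left(-3\right) \left(-5\right) + t\right) = 3 + \left(15 + t\right) = 18 + t$)
$\frac{1}{k{\left(\sqrt{h - 8} \right)}} = \frac{1}{18 + \sqrt{-11 - 8}} = \frac{1}{18 + \sqrt{-19}} = \frac{1}{18 + i \sqrt{19}}$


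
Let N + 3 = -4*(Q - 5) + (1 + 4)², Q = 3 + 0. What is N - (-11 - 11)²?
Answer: -454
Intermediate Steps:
Q = 3
N = 30 (N = -3 + (-4*(3 - 5) + (1 + 4)²) = -3 + (-4*(-2) + 5²) = -3 + (8 + 25) = -3 + 33 = 30)
N - (-11 - 11)² = 30 - (-11 - 11)² = 30 - 1*(-22)² = 30 - 1*484 = 30 - 484 = -454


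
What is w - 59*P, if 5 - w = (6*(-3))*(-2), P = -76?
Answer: 4453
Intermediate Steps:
w = -31 (w = 5 - 6*(-3)*(-2) = 5 - (-18)*(-2) = 5 - 1*36 = 5 - 36 = -31)
w - 59*P = -31 - 59*(-76) = -31 + 4484 = 4453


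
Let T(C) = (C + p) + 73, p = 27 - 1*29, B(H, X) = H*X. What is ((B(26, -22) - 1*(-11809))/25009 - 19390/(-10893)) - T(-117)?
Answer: 13138788853/272423037 ≈ 48.229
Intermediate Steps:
p = -2 (p = 27 - 29 = -2)
T(C) = 71 + C (T(C) = (C - 2) + 73 = (-2 + C) + 73 = 71 + C)
((B(26, -22) - 1*(-11809))/25009 - 19390/(-10893)) - T(-117) = ((26*(-22) - 1*(-11809))/25009 - 19390/(-10893)) - (71 - 117) = ((-572 + 11809)*(1/25009) - 19390*(-1/10893)) - 1*(-46) = (11237*(1/25009) + 19390/10893) + 46 = (11237/25009 + 19390/10893) + 46 = 607329151/272423037 + 46 = 13138788853/272423037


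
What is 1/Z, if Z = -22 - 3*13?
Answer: -1/61 ≈ -0.016393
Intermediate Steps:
Z = -61 (Z = -22 - 39 = -61)
1/Z = 1/(-61) = -1/61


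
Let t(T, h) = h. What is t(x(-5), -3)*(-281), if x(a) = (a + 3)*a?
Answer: 843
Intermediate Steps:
x(a) = a*(3 + a) (x(a) = (3 + a)*a = a*(3 + a))
t(x(-5), -3)*(-281) = -3*(-281) = 843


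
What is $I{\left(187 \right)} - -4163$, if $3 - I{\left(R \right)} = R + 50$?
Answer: $3929$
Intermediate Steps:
$I{\left(R \right)} = -47 - R$ ($I{\left(R \right)} = 3 - \left(R + 50\right) = 3 - \left(50 + R\right) = -47 - R$)
$I{\left(187 \right)} - -4163 = \left(-47 - 187\right) - -4163 = \left(-47 - 187\right) + 4163 = -234 + 4163 = 3929$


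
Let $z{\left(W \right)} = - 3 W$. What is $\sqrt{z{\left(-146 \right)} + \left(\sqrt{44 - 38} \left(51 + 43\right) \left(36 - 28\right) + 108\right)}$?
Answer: $\sqrt{546 + 752 \sqrt{6}} \approx 48.867$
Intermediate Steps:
$\sqrt{z{\left(-146 \right)} + \left(\sqrt{44 - 38} \left(51 + 43\right) \left(36 - 28\right) + 108\right)} = \sqrt{\left(-3\right) \left(-146\right) + \left(\sqrt{44 - 38} \left(51 + 43\right) \left(36 - 28\right) + 108\right)} = \sqrt{438 + \left(\sqrt{6} \cdot 94 \cdot 8 + 108\right)} = \sqrt{438 + \left(\sqrt{6} \cdot 752 + 108\right)} = \sqrt{438 + \left(752 \sqrt{6} + 108\right)} = \sqrt{438 + \left(108 + 752 \sqrt{6}\right)} = \sqrt{546 + 752 \sqrt{6}}$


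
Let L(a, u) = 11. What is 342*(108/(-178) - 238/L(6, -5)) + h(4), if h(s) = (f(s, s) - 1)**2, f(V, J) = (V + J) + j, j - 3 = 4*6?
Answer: -6315668/979 ≈ -6451.1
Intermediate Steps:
j = 27 (j = 3 + 4*6 = 3 + 24 = 27)
f(V, J) = 27 + J + V (f(V, J) = (V + J) + 27 = (J + V) + 27 = 27 + J + V)
h(s) = (26 + 2*s)**2 (h(s) = ((27 + s + s) - 1)**2 = ((27 + 2*s) - 1)**2 = (26 + 2*s)**2)
342*(108/(-178) - 238/L(6, -5)) + h(4) = 342*(108/(-178) - 238/11) + 4*(13 + 4)**2 = 342*(108*(-1/178) - 238*1/11) + 4*17**2 = 342*(-54/89 - 238/11) + 4*289 = 342*(-21776/979) + 1156 = -7447392/979 + 1156 = -6315668/979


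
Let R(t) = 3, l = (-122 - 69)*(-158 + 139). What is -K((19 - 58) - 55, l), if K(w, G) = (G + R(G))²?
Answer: -13191424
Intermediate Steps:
l = 3629 (l = -191*(-19) = 3629)
K(w, G) = (3 + G)² (K(w, G) = (G + 3)² = (3 + G)²)
-K((19 - 58) - 55, l) = -(3 + 3629)² = -1*3632² = -1*13191424 = -13191424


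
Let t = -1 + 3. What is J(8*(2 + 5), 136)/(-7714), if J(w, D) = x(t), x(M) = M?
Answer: -1/3857 ≈ -0.00025927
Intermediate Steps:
t = 2
J(w, D) = 2
J(8*(2 + 5), 136)/(-7714) = 2/(-7714) = 2*(-1/7714) = -1/3857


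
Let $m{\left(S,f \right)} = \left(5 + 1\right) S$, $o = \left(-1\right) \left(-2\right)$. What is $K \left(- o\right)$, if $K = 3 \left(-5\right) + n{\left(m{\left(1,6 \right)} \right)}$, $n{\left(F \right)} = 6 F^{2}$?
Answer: $-402$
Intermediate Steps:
$o = 2$
$m{\left(S,f \right)} = 6 S$
$K = 201$ ($K = 3 \left(-5\right) + 6 \left(6 \cdot 1\right)^{2} = -15 + 6 \cdot 6^{2} = -15 + 6 \cdot 36 = -15 + 216 = 201$)
$K \left(- o\right) = 201 \left(\left(-1\right) 2\right) = 201 \left(-2\right) = -402$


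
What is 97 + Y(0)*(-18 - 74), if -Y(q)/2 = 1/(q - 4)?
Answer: 51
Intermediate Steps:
Y(q) = -2/(-4 + q) (Y(q) = -2/(q - 4) = -2/(-4 + q))
97 + Y(0)*(-18 - 74) = 97 + (-2/(-4 + 0))*(-18 - 74) = 97 - 2/(-4)*(-92) = 97 - 2*(-¼)*(-92) = 97 + (½)*(-92) = 97 - 46 = 51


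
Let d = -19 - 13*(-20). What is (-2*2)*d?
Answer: -964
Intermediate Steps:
d = 241 (d = -19 + 260 = 241)
(-2*2)*d = -2*2*241 = -4*241 = -964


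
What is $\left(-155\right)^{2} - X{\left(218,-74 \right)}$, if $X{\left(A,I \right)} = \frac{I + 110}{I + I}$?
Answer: $\frac{888934}{37} \approx 24025.0$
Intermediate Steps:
$X{\left(A,I \right)} = \frac{110 + I}{2 I}$
$\left(-155\right)^{2} - X{\left(218,-74 \right)} = \left(-155\right)^{2} - \frac{110 - 74}{2 \left(-74\right)} = 24025 - \frac{1}{2} \left(- \frac{1}{74}\right) 36 = 24025 - - \frac{9}{37} = 24025 + \frac{9}{37} = \frac{888934}{37}$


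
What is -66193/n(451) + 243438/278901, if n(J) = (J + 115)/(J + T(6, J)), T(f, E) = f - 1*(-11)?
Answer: -1439957959336/26309661 ≈ -54731.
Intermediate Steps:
T(f, E) = 11 + f (T(f, E) = f + 11 = 11 + f)
n(J) = (115 + J)/(17 + J) (n(J) = (J + 115)/(J + (11 + 6)) = (115 + J)/(J + 17) = (115 + J)/(17 + J))
-66193/n(451) + 243438/278901 = -66193*(17 + 451)/(115 + 451) + 243438/278901 = -66193/(566/468) + 243438*(1/278901) = -66193/((1/468)*566) + 81146/92967 = -66193/283/234 + 81146/92967 = -66193*234/283 + 81146/92967 = -15489162/283 + 81146/92967 = -1439957959336/26309661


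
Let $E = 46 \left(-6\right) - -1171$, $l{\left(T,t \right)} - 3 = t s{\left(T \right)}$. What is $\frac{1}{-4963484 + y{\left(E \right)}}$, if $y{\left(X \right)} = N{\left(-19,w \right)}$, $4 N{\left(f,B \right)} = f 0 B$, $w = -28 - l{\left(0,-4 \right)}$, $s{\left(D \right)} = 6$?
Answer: $- \frac{1}{4963484} \approx -2.0147 \cdot 10^{-7}$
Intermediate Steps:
$l{\left(T,t \right)} = 3 + 6 t$ ($l{\left(T,t \right)} = 3 + t 6 = 3 + 6 t$)
$w = -7$ ($w = -28 - \left(3 + 6 \left(-4\right)\right) = -28 - \left(3 - 24\right) = -28 - -21 = -28 + 21 = -7$)
$N{\left(f,B \right)} = 0$ ($N{\left(f,B \right)} = \frac{f 0 B}{4} = \frac{0 B}{4} = \frac{1}{4} \cdot 0 = 0$)
$E = 895$ ($E = -276 + 1171 = 895$)
$y{\left(X \right)} = 0$
$\frac{1}{-4963484 + y{\left(E \right)}} = \frac{1}{-4963484 + 0} = \frac{1}{-4963484} = - \frac{1}{4963484}$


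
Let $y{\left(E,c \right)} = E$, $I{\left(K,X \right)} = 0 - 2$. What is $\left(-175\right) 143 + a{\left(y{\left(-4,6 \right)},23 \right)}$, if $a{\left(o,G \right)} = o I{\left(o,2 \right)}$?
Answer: $-25017$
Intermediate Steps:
$I{\left(K,X \right)} = -2$ ($I{\left(K,X \right)} = 0 - 2 = -2$)
$a{\left(o,G \right)} = - 2 o$ ($a{\left(o,G \right)} = o \left(-2\right) = - 2 o$)
$\left(-175\right) 143 + a{\left(y{\left(-4,6 \right)},23 \right)} = \left(-175\right) 143 - -8 = -25025 + 8 = -25017$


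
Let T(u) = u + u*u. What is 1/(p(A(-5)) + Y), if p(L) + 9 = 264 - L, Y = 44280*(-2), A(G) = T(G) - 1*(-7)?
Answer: -1/88332 ≈ -1.1321e-5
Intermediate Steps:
T(u) = u + u²
A(G) = 7 + G*(1 + G) (A(G) = G*(1 + G) - 1*(-7) = G*(1 + G) + 7 = 7 + G*(1 + G))
Y = -88560
p(L) = 255 - L (p(L) = -9 + (264 - L) = 255 - L)
1/(p(A(-5)) + Y) = 1/((255 - (7 - 5*(1 - 5))) - 88560) = 1/((255 - (7 - 5*(-4))) - 88560) = 1/((255 - (7 + 20)) - 88560) = 1/((255 - 1*27) - 88560) = 1/((255 - 27) - 88560) = 1/(228 - 88560) = 1/(-88332) = -1/88332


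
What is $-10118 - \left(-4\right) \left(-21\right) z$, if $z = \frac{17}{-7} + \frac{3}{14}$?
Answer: $-9932$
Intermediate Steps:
$z = - \frac{31}{14}$ ($z = 17 \left(- \frac{1}{7}\right) + 3 \cdot \frac{1}{14} = - \frac{17}{7} + \frac{3}{14} = - \frac{31}{14} \approx -2.2143$)
$-10118 - \left(-4\right) \left(-21\right) z = -10118 - \left(-4\right) \left(-21\right) \left(- \frac{31}{14}\right) = -10118 - 84 \left(- \frac{31}{14}\right) = -10118 - -186 = -10118 + 186 = -9932$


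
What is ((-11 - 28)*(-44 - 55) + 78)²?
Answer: 15515721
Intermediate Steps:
((-11 - 28)*(-44 - 55) + 78)² = (-39*(-99) + 78)² = (3861 + 78)² = 3939² = 15515721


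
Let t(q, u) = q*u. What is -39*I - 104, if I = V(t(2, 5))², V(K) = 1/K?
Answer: -10439/100 ≈ -104.39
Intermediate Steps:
V(K) = 1/K
I = 1/100 (I = (1/(2*5))² = (1/10)² = (⅒)² = 1/100 ≈ 0.010000)
-39*I - 104 = -39*1/100 - 104 = -39/100 - 104 = -10439/100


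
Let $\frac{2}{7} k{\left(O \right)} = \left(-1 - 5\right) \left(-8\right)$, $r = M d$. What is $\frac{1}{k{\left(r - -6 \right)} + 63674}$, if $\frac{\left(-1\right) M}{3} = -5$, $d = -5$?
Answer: $\frac{1}{63842} \approx 1.5664 \cdot 10^{-5}$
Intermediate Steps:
$M = 15$ ($M = \left(-3\right) \left(-5\right) = 15$)
$r = -75$ ($r = 15 \left(-5\right) = -75$)
$k{\left(O \right)} = 168$ ($k{\left(O \right)} = \frac{7 \left(-1 - 5\right) \left(-8\right)}{2} = \frac{7 \left(\left(-6\right) \left(-8\right)\right)}{2} = \frac{7}{2} \cdot 48 = 168$)
$\frac{1}{k{\left(r - -6 \right)} + 63674} = \frac{1}{168 + 63674} = \frac{1}{63842}$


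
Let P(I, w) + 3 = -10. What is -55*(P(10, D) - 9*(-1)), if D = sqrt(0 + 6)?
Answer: 220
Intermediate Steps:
D = sqrt(6) ≈ 2.4495
P(I, w) = -13 (P(I, w) = -3 - 10 = -13)
-55*(P(10, D) - 9*(-1)) = -55*(-13 - 9*(-1)) = -55*(-13 + 9) = -55*(-4) = 220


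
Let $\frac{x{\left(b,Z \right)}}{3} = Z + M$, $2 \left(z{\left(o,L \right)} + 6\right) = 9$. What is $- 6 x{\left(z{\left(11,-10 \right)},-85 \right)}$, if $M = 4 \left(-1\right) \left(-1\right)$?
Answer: $1458$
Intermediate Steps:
$M = 4$ ($M = \left(-4\right) \left(-1\right) = 4$)
$z{\left(o,L \right)} = - \frac{3}{2}$ ($z{\left(o,L \right)} = -6 + \frac{1}{2} \cdot 9 = -6 + \frac{9}{2} = - \frac{3}{2}$)
$x{\left(b,Z \right)} = 12 + 3 Z$ ($x{\left(b,Z \right)} = 3 \left(Z + 4\right) = 3 \left(4 + Z\right) = 12 + 3 Z$)
$- 6 x{\left(z{\left(11,-10 \right)},-85 \right)} = - 6 \left(12 + 3 \left(-85\right)\right) = - 6 \left(12 - 255\right) = \left(-6\right) \left(-243\right) = 1458$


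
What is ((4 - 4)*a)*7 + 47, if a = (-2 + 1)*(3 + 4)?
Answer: 47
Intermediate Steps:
a = -7 (a = -1*7 = -7)
((4 - 4)*a)*7 + 47 = ((4 - 4)*(-7))*7 + 47 = (0*(-7))*7 + 47 = 0*7 + 47 = 0 + 47 = 47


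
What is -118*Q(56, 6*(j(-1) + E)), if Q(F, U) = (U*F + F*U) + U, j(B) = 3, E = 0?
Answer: -240012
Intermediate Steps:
Q(F, U) = U + 2*F*U (Q(F, U) = (F*U + F*U) + U = 2*F*U + U = U + 2*F*U)
-118*Q(56, 6*(j(-1) + E)) = -118*6*(3 + 0)*(1 + 2*56) = -118*6*3*(1 + 112) = -2124*113 = -118*2034 = -240012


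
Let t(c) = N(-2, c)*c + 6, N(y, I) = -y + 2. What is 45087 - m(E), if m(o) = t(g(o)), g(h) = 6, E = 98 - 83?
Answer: 45057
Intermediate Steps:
N(y, I) = 2 - y
E = 15
t(c) = 6 + 4*c (t(c) = (2 - 1*(-2))*c + 6 = (2 + 2)*c + 6 = 4*c + 6 = 6 + 4*c)
m(o) = 30 (m(o) = 6 + 4*6 = 6 + 24 = 30)
45087 - m(E) = 45087 - 1*30 = 45087 - 30 = 45057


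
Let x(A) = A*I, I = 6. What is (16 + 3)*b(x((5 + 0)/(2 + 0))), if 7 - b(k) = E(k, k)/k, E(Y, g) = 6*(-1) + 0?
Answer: 703/5 ≈ 140.60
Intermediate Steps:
E(Y, g) = -6 (E(Y, g) = -6 + 0 = -6)
x(A) = 6*A (x(A) = A*6 = 6*A)
b(k) = 7 + 6/k (b(k) = 7 - (-6)/k = 7 + 6/k)
(16 + 3)*b(x((5 + 0)/(2 + 0))) = (16 + 3)*(7 + 6/((6*((5 + 0)/(2 + 0))))) = 19*(7 + 6/((6*(5/2)))) = 19*(7 + 6/15) = 19*(7 + 6*(1/15)) = 19*(7 + ⅖) = 19*(37/5) = 703/5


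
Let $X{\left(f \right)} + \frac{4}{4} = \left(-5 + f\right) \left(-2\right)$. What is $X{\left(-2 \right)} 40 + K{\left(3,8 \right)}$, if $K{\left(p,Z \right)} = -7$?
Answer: $513$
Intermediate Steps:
$X{\left(f \right)} = 9 - 2 f$ ($X{\left(f \right)} = -1 + \left(-5 + f\right) \left(-2\right) = -1 - \left(-10 + 2 f\right) = 9 - 2 f$)
$X{\left(-2 \right)} 40 + K{\left(3,8 \right)} = \left(9 - -4\right) 40 - 7 = \left(9 + 4\right) 40 - 7 = 13 \cdot 40 - 7 = 520 - 7 = 513$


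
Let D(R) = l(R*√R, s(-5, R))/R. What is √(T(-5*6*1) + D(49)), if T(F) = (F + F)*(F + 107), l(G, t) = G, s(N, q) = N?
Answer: I*√4613 ≈ 67.919*I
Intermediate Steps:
T(F) = 2*F*(107 + F) (T(F) = (2*F)*(107 + F) = 2*F*(107 + F))
D(R) = √R (D(R) = (R*√R)/R = R^(3/2)/R = √R)
√(T(-5*6*1) + D(49)) = √(2*(-5*6*1)*(107 - 5*6*1) + √49) = √(2*(-30*1)*(107 - 30*1) + 7) = √(2*(-30)*(107 - 30) + 7) = √(2*(-30)*77 + 7) = √(-4620 + 7) = √(-4613) = I*√4613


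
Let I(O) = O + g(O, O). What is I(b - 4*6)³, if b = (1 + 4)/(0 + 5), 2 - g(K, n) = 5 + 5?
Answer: -29791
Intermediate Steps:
g(K, n) = -8 (g(K, n) = 2 - (5 + 5) = 2 - 1*10 = 2 - 10 = -8)
b = 1 (b = 5/5 = 5*(⅕) = 1)
I(O) = -8 + O (I(O) = O - 8 = -8 + O)
I(b - 4*6)³ = (-8 + (1 - 4*6))³ = (-8 + (1 - 1*24))³ = (-8 + (1 - 24))³ = (-8 - 23)³ = (-31)³ = -29791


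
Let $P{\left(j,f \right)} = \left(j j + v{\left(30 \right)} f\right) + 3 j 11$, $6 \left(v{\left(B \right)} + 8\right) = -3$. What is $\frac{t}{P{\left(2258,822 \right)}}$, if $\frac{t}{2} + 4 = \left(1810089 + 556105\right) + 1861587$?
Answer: $\frac{8455554}{5166091} \approx 1.6367$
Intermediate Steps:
$v{\left(B \right)} = - \frac{17}{2}$ ($v{\left(B \right)} = -8 + \frac{1}{6} \left(-3\right) = -8 - \frac{1}{2} = - \frac{17}{2}$)
$P{\left(j,f \right)} = j^{2} + 33 j - \frac{17 f}{2}$ ($P{\left(j,f \right)} = \left(j j - \frac{17 f}{2}\right) + 3 j 11 = \left(j^{2} - \frac{17 f}{2}\right) + 33 j = j^{2} + 33 j - \frac{17 f}{2}$)
$t = 8455554$ ($t = -8 + 2 \left(\left(1810089 + 556105\right) + 1861587\right) = -8 + 2 \left(2366194 + 1861587\right) = -8 + 2 \cdot 4227781 = -8 + 8455562 = 8455554$)
$\frac{t}{P{\left(2258,822 \right)}} = \frac{8455554}{2258^{2} + 33 \cdot 2258 - 6987} = \frac{8455554}{5098564 + 74514 - 6987} = \frac{8455554}{5166091}$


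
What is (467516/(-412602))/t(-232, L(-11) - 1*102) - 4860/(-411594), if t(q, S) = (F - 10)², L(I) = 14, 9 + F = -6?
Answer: 88404316208/8845026436875 ≈ 0.0099948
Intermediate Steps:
F = -15 (F = -9 - 6 = -15)
t(q, S) = 625 (t(q, S) = (-15 - 10)² = (-25)² = 625)
(467516/(-412602))/t(-232, L(-11) - 1*102) - 4860/(-411594) = (467516/(-412602))/625 - 4860/(-411594) = (467516*(-1/412602))*(1/625) - 4860*(-1/411594) = -233758/206301*1/625 + 810/68599 = -233758/128938125 + 810/68599 = 88404316208/8845026436875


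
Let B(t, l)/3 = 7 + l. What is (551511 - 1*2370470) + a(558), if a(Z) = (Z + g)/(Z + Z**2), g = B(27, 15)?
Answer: -7274017033/3999 ≈ -1.8190e+6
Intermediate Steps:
B(t, l) = 21 + 3*l (B(t, l) = 3*(7 + l) = 21 + 3*l)
g = 66 (g = 21 + 3*15 = 21 + 45 = 66)
a(Z) = (66 + Z)/(Z + Z**2) (a(Z) = (Z + 66)/(Z + Z**2) = (66 + Z)/(Z + Z**2))
(551511 - 1*2370470) + a(558) = (551511 - 1*2370470) + (66 + 558)/(558*(1 + 558)) = (551511 - 2370470) + (1/558)*624/559 = -1818959 + (1/558)*(1/559)*624 = -1818959 + 8/3999 = -7274017033/3999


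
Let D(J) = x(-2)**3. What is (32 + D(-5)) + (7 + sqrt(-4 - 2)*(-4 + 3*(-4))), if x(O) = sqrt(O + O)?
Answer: 39 - 8*I - 16*I*sqrt(6) ≈ 39.0 - 47.192*I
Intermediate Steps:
x(O) = sqrt(2)*sqrt(O) (x(O) = sqrt(2*O) = sqrt(2)*sqrt(O))
D(J) = -8*I (D(J) = (sqrt(2)*sqrt(-2))**3 = (sqrt(2)*(I*sqrt(2)))**3 = (2*I)**3 = -8*I)
(32 + D(-5)) + (7 + sqrt(-4 - 2)*(-4 + 3*(-4))) = (32 - 8*I) + (7 + sqrt(-4 - 2)*(-4 + 3*(-4))) = (32 - 8*I) + (7 + sqrt(-6)*(-4 - 12)) = (32 - 8*I) + (7 + (I*sqrt(6))*(-16)) = (32 - 8*I) + (7 - 16*I*sqrt(6)) = 39 - 8*I - 16*I*sqrt(6)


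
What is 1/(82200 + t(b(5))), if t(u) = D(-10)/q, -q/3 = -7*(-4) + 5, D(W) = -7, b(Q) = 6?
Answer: 99/8137807 ≈ 1.2165e-5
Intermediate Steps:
q = -99 (q = -3*(-7*(-4) + 5) = -3*(28 + 5) = -3*33 = -99)
t(u) = 7/99 (t(u) = -7/(-99) = -7*(-1/99) = 7/99)
1/(82200 + t(b(5))) = 1/(82200 + 7/99) = 1/(8137807/99) = 99/8137807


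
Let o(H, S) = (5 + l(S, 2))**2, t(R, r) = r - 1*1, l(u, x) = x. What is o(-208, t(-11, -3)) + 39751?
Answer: 39800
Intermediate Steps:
t(R, r) = -1 + r (t(R, r) = r - 1 = -1 + r)
o(H, S) = 49 (o(H, S) = (5 + 2)**2 = 7**2 = 49)
o(-208, t(-11, -3)) + 39751 = 49 + 39751 = 39800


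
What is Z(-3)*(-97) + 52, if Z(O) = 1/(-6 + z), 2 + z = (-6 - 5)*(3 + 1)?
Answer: 2801/52 ≈ 53.865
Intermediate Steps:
z = -46 (z = -2 + (-6 - 5)*(3 + 1) = -2 - 11*4 = -2 - 44 = -46)
Z(O) = -1/52 (Z(O) = 1/(-6 - 46) = 1/(-52) = -1/52)
Z(-3)*(-97) + 52 = -1/52*(-97) + 52 = 97/52 + 52 = 2801/52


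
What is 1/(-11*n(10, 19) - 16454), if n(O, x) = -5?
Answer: -1/16399 ≈ -6.0979e-5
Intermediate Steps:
1/(-11*n(10, 19) - 16454) = 1/(-11*(-5) - 16454) = 1/(55 - 16454) = 1/(-16399) = -1/16399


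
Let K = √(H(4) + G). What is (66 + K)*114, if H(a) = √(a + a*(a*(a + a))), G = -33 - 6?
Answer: 7524 + 114*√(-39 + 2*√33) ≈ 7524.0 + 597.94*I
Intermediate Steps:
G = -39
H(a) = √(a + 2*a³) (H(a) = √(a + a*(a*(2*a))) = √(a + a*(2*a²)) = √(a + 2*a³))
K = √(-39 + 2*√33) (K = √(√(4 + 2*4³) - 39) = √(√(4 + 2*64) - 39) = √(√(4 + 128) - 39) = √(√132 - 39) = √(2*√33 - 39) = √(-39 + 2*√33) ≈ 5.2451*I)
(66 + K)*114 = (66 + √(-39 + 2*√33))*114 = 7524 + 114*√(-39 + 2*√33)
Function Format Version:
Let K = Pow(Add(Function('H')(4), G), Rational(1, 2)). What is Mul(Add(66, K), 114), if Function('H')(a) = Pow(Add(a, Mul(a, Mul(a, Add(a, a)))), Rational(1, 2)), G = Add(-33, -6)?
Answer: Add(7524, Mul(114, Pow(Add(-39, Mul(2, Pow(33, Rational(1, 2)))), Rational(1, 2)))) ≈ Add(7524.0, Mul(597.94, I))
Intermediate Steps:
G = -39
Function('H')(a) = Pow(Add(a, Mul(2, Pow(a, 3))), Rational(1, 2)) (Function('H')(a) = Pow(Add(a, Mul(a, Mul(a, Mul(2, a)))), Rational(1, 2)) = Pow(Add(a, Mul(a, Mul(2, Pow(a, 2)))), Rational(1, 2)) = Pow(Add(a, Mul(2, Pow(a, 3))), Rational(1, 2)))
K = Pow(Add(-39, Mul(2, Pow(33, Rational(1, 2)))), Rational(1, 2)) (K = Pow(Add(Pow(Add(4, Mul(2, Pow(4, 3))), Rational(1, 2)), -39), Rational(1, 2)) = Pow(Add(Pow(Add(4, Mul(2, 64)), Rational(1, 2)), -39), Rational(1, 2)) = Pow(Add(Pow(Add(4, 128), Rational(1, 2)), -39), Rational(1, 2)) = Pow(Add(Pow(132, Rational(1, 2)), -39), Rational(1, 2)) = Pow(Add(Mul(2, Pow(33, Rational(1, 2))), -39), Rational(1, 2)) = Pow(Add(-39, Mul(2, Pow(33, Rational(1, 2)))), Rational(1, 2)) ≈ Mul(5.2451, I))
Mul(Add(66, K), 114) = Mul(Add(66, Pow(Add(-39, Mul(2, Pow(33, Rational(1, 2)))), Rational(1, 2))), 114) = Add(7524, Mul(114, Pow(Add(-39, Mul(2, Pow(33, Rational(1, 2)))), Rational(1, 2))))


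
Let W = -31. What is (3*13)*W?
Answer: -1209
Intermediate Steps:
(3*13)*W = (3*13)*(-31) = 39*(-31) = -1209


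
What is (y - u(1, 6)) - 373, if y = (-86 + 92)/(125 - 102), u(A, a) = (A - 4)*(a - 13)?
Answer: -9056/23 ≈ -393.74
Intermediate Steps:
u(A, a) = (-13 + a)*(-4 + A) (u(A, a) = (-4 + A)*(-13 + a) = (-13 + a)*(-4 + A))
y = 6/23 ≈ 0.26087
(y - u(1, 6)) - 373 = (6/23 - (52 - 13*1 - 4*6 + 1*6)) - 373 = (6/23 - (52 - 13 - 24 + 6)) - 373 = (6/23 - 1*21) - 373 = (6/23 - 21) - 373 = -477/23 - 373 = -9056/23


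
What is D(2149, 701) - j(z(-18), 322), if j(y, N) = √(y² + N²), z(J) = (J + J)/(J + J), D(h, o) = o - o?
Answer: -√103685 ≈ -322.00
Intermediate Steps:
D(h, o) = 0
z(J) = 1 (z(J) = (2*J)/((2*J)) = (2*J)*(1/(2*J)) = 1)
j(y, N) = √(N² + y²)
D(2149, 701) - j(z(-18), 322) = 0 - √(322² + 1²) = 0 - √(103684 + 1) = 0 - √103685 = -√103685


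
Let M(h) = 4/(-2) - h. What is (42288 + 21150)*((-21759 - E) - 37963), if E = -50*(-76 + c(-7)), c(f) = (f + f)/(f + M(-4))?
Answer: -4020827316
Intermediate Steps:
M(h) = -2 - h (M(h) = 4*(-½) - h = -2 - h)
c(f) = 2*f/(2 + f) (c(f) = (f + f)/(f + (-2 - 1*(-4))) = (2*f)/(f + (-2 + 4)) = (2*f)/(f + 2) = (2*f)/(2 + f) = 2*f/(2 + f))
E = 3660 (E = -50*(-76 + 2*(-7)/(2 - 7)) = -50*(-76 + 2*(-7)/(-5)) = -50*(-76 + 2*(-7)*(-⅕)) = -50*(-76 + 14/5) = -50*(-366/5) = 3660)
(42288 + 21150)*((-21759 - E) - 37963) = (42288 + 21150)*((-21759 - 1*3660) - 37963) = 63438*((-21759 - 3660) - 37963) = 63438*(-25419 - 37963) = 63438*(-63382) = -4020827316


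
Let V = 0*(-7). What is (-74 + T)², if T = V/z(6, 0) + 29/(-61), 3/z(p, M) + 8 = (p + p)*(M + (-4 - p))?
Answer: 20638849/3721 ≈ 5546.6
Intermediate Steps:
V = 0
z(p, M) = 3/(-8 + 2*p*(-4 + M - p)) (z(p, M) = 3/(-8 + (p + p)*(M + (-4 - p))) = 3/(-8 + (2*p)*(-4 + M - p)) = 3/(-8 + 2*p*(-4 + M - p)))
T = -29/61 (T = 0/((-3/(8 + 2*6² + 8*6 - 2*0*6))) + 29/(-61) = 0/((-3/(8 + 2*36 + 48 + 0))) + 29*(-1/61) = 0/((-3/(8 + 72 + 48 + 0))) - 29/61 = 0/((-3/128)) - 29/61 = 0/((-3*1/128)) - 29/61 = 0/(-3/128) - 29/61 = 0*(-128/3) - 29/61 = 0 - 29/61 = -29/61 ≈ -0.47541)
(-74 + T)² = (-74 - 29/61)² = (-4543/61)² = 20638849/3721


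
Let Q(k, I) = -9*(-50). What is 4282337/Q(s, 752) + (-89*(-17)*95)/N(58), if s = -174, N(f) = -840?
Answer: 117749411/12600 ≈ 9345.2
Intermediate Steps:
Q(k, I) = 450
4282337/Q(s, 752) + (-89*(-17)*95)/N(58) = 4282337/450 + (-89*(-17)*95)/(-840) = 4282337*(1/450) + (1513*95)*(-1/840) = 4282337/450 + 143735*(-1/840) = 4282337/450 - 28747/168 = 117749411/12600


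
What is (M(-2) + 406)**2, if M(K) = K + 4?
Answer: 166464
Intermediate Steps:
M(K) = 4 + K
(M(-2) + 406)**2 = ((4 - 2) + 406)**2 = (2 + 406)**2 = 408**2 = 166464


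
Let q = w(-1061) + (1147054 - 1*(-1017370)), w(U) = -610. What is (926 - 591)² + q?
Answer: 2276039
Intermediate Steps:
q = 2163814 (q = -610 + (1147054 - 1*(-1017370)) = -610 + (1147054 + 1017370) = -610 + 2164424 = 2163814)
(926 - 591)² + q = (926 - 591)² + 2163814 = 335² + 2163814 = 112225 + 2163814 = 2276039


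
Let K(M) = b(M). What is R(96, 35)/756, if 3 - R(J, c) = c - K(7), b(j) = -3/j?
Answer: -227/5292 ≈ -0.042895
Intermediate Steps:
K(M) = -3/M
R(J, c) = 18/7 - c (R(J, c) = 3 - (c - (-3)/7) = 3 - (c - 1*(-3/7)) = 3 - (c + 3/7) = 3 - (3/7 + c) = 3 + (-3/7 - c) = 18/7 - c)
R(96, 35)/756 = (18/7 - 1*35)/756 = (18/7 - 35)*(1/756) = -227/7*1/756 = -227/5292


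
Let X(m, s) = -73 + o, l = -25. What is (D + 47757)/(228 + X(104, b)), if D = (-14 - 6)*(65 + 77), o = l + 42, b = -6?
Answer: 44917/172 ≈ 261.15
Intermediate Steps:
o = 17 (o = -25 + 42 = 17)
X(m, s) = -56 (X(m, s) = -73 + 17 = -56)
D = -2840 (D = -20*142 = -2840)
(D + 47757)/(228 + X(104, b)) = (-2840 + 47757)/(228 - 56) = 44917/172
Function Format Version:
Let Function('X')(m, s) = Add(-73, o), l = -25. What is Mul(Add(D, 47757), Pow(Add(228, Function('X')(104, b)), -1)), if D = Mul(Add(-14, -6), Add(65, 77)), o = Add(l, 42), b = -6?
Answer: Rational(44917, 172) ≈ 261.15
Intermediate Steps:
o = 17 (o = Add(-25, 42) = 17)
Function('X')(m, s) = -56 (Function('X')(m, s) = Add(-73, 17) = -56)
D = -2840 (D = Mul(-20, 142) = -2840)
Mul(Add(D, 47757), Pow(Add(228, Function('X')(104, b)), -1)) = Mul(Add(-2840, 47757), Pow(Add(228, -56), -1)) = Mul(44917, Pow(172, -1)) = Mul(44917, Rational(1, 172)) = Rational(44917, 172)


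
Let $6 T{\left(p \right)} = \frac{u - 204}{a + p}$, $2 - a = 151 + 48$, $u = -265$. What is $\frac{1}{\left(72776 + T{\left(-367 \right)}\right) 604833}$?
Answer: $\frac{1128}{49651638743783} \approx 2.2718 \cdot 10^{-11}$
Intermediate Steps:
$a = -197$ ($a = 2 - \left(151 + 48\right) = 2 - 199 = -197$)
$T{\left(p \right)} = - \frac{469}{6 \left(-197 + p\right)}$ ($T{\left(p \right)} = \frac{\left(-265 - 204\right) \frac{1}{-197 + p}}{6} = \frac{\left(-469\right) \frac{1}{-197 + p}}{6} = - \frac{469}{6 \left(-197 + p\right)}$)
$\frac{1}{\left(72776 + T{\left(-367 \right)}\right) 604833} = \frac{1}{\left(72776 - \frac{469}{-1182 + 6 \left(-367\right)}\right) 604833} = \frac{1}{72776 - \frac{469}{-1182 - 2202}} \cdot \frac{1}{604833} = \frac{1}{72776 - \frac{469}{-3384}} \cdot \frac{1}{604833} = \frac{1}{72776 - - \frac{469}{3384}} \cdot \frac{1}{604833} = \frac{1}{72776 + \frac{469}{3384}} \cdot \frac{1}{604833} = \frac{1}{\frac{246274453}{3384}} \cdot \frac{1}{604833} = \frac{3384}{246274453} \cdot \frac{1}{604833} = \frac{1128}{49651638743783}$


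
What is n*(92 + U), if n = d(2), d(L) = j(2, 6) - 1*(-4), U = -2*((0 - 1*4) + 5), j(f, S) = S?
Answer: 900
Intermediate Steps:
U = -2 (U = -2*((0 - 4) + 5) = -2*(-4 + 5) = -2*1 = -2)
d(L) = 10 (d(L) = 6 - 1*(-4) = 6 + 4 = 10)
n = 10
n*(92 + U) = 10*(92 - 2) = 10*90 = 900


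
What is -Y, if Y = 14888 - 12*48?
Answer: -14312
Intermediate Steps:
Y = 14312 (Y = 14888 - 1*576 = 14888 - 576 = 14312)
-Y = -1*14312 = -14312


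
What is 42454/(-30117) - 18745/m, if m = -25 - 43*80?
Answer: 27829337/6957027 ≈ 4.0002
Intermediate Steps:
m = -3465 (m = -25 - 3440 = -3465)
42454/(-30117) - 18745/m = 42454/(-30117) - 18745/(-3465) = 42454*(-1/30117) - 18745*(-1/3465) = -42454/30117 + 3749/693 = 27829337/6957027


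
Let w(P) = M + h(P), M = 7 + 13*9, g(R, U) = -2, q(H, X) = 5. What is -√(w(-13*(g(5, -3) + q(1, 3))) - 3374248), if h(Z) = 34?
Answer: -I*√3374090 ≈ -1836.9*I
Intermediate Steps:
M = 124 (M = 7 + 117 = 124)
w(P) = 158 (w(P) = 124 + 34 = 158)
-√(w(-13*(g(5, -3) + q(1, 3))) - 3374248) = -√(158 - 3374248) = -√(-3374090) = -I*√3374090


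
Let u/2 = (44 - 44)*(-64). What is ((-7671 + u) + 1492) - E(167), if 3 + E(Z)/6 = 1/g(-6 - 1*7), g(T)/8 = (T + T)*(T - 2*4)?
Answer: -4485209/728 ≈ -6161.0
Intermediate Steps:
g(T) = 16*T*(-8 + T) (g(T) = 8*((T + T)*(T - 2*4)) = 8*((2*T)*(T - 8)) = 8*((2*T)*(-8 + T)) = 8*(2*T*(-8 + T)) = 16*T*(-8 + T))
u = 0 (u = 2*((44 - 44)*(-64)) = 2*(0*(-64)) = 2*0 = 0)
E(Z) = -13103/728 (E(Z) = -18 + 6/((16*(-6 - 1*7)*(-8 + (-6 - 1*7)))) = -18 + 6/((16*(-6 - 7)*(-8 + (-6 - 7)))) = -18 + 6/((16*(-13)*(-8 - 13))) = -18 + 6/((16*(-13)*(-21))) = -18 + 6/4368 = -18 + 6*(1/4368) = -18 + 1/728 = -13103/728)
((-7671 + u) + 1492) - E(167) = ((-7671 + 0) + 1492) - 1*(-13103/728) = (-7671 + 1492) + 13103/728 = -6179 + 13103/728 = -4485209/728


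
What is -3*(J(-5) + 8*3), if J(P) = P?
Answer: -57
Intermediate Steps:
-3*(J(-5) + 8*3) = -3*(-5 + 8*3) = -3*(-5 + 24) = -3*19 = -57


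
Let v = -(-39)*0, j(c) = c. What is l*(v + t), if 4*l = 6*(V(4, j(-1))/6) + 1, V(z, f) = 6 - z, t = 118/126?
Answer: 59/84 ≈ 0.70238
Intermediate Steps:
t = 59/63 (t = 118*(1/126) = 59/63 ≈ 0.93651)
v = 0 (v = -13*0 = 0)
l = 3/4 (l = (6*((6 - 1*4)/6) + 1)/4 = (6*((6 - 4)*(1/6)) + 1)/4 = (6*(2*(1/6)) + 1)/4 = (6*(1/3) + 1)/4 = (2 + 1)/4 = (1/4)*3 = 3/4 ≈ 0.75000)
l*(v + t) = 3*(0 + 59/63)/4 = (3/4)*(59/63) = 59/84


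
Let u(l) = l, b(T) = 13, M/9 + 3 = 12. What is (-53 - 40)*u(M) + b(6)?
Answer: -7520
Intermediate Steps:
M = 81 (M = -27 + 9*12 = -27 + 108 = 81)
(-53 - 40)*u(M) + b(6) = (-53 - 40)*81 + 13 = -93*81 + 13 = -7533 + 13 = -7520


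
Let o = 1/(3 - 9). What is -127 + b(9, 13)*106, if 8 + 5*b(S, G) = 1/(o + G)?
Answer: -22711/77 ≈ -294.95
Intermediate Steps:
o = -⅙ (o = 1/(-6) = -⅙ ≈ -0.16667)
b(S, G) = -8/5 + 1/(5*(-⅙ + G))
-127 + b(9, 13)*106 = -127 + (2*(7 - 24*13)/(5*(-1 + 6*13)))*106 = -127 + (2*(7 - 312)/(5*(-1 + 78)))*106 = -127 + ((⅖)*(-305)/77)*106 = -127 + ((⅖)*(1/77)*(-305))*106 = -127 - 122/77*106 = -127 - 12932/77 = -22711/77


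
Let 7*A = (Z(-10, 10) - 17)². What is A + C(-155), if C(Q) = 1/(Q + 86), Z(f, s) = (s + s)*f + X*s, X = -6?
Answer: 5294294/483 ≈ 10961.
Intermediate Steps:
Z(f, s) = -6*s + 2*f*s (Z(f, s) = (s + s)*f - 6*s = (2*s)*f - 6*s = 2*f*s - 6*s = -6*s + 2*f*s)
C(Q) = 1/(86 + Q)
A = 76729/7 (A = (2*10*(-3 - 10) - 17)²/7 = (2*10*(-13) - 17)²/7 = (-260 - 17)²/7 = (⅐)*(-277)² = (⅐)*76729 = 76729/7 ≈ 10961.)
A + C(-155) = 76729/7 + 1/(86 - 155) = 76729/7 + 1/(-69) = 76729/7 - 1/69 = 5294294/483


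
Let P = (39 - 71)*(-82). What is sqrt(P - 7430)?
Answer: 3*I*sqrt(534) ≈ 69.325*I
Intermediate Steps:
P = 2624 (P = -32*(-82) = 2624)
sqrt(P - 7430) = sqrt(2624 - 7430) = sqrt(-4806) = 3*I*sqrt(534)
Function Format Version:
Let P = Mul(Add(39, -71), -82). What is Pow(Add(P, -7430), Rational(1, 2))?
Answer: Mul(3, I, Pow(534, Rational(1, 2))) ≈ Mul(69.325, I)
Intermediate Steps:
P = 2624 (P = Mul(-32, -82) = 2624)
Pow(Add(P, -7430), Rational(1, 2)) = Pow(Add(2624, -7430), Rational(1, 2)) = Pow(-4806, Rational(1, 2)) = Mul(3, I, Pow(534, Rational(1, 2)))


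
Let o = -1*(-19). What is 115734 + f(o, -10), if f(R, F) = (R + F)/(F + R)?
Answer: 115735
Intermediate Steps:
o = 19
f(R, F) = 1 (f(R, F) = (F + R)/(F + R) = 1)
115734 + f(o, -10) = 115734 + 1 = 115735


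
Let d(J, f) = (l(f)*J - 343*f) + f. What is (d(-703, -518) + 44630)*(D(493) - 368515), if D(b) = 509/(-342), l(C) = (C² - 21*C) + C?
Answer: 1370206307887843/19 ≈ 7.2116e+13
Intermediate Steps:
l(C) = C² - 20*C
D(b) = -509/342 (D(b) = 509*(-1/342) = -509/342)
d(J, f) = -342*f + J*f*(-20 + f) (d(J, f) = ((f*(-20 + f))*J - 343*f) + f = (J*f*(-20 + f) - 343*f) + f = (-343*f + J*f*(-20 + f)) + f = -342*f + J*f*(-20 + f))
(d(-703, -518) + 44630)*(D(493) - 368515) = (-518*(-342 - 703*(-20 - 518)) + 44630)*(-509/342 - 368515) = (-518*(-342 - 703*(-538)) + 44630)*(-126032639/342) = (-518*(-342 + 378214) + 44630)*(-126032639/342) = (-518*377872 + 44630)*(-126032639/342) = (-195737696 + 44630)*(-126032639/342) = -195693066*(-126032639/342) = 1370206307887843/19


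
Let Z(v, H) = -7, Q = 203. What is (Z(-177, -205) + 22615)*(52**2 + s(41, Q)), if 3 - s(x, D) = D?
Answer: 56610432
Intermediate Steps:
s(x, D) = 3 - D
(Z(-177, -205) + 22615)*(52**2 + s(41, Q)) = (-7 + 22615)*(52**2 + (3 - 1*203)) = 22608*(2704 + (3 - 203)) = 22608*(2704 - 200) = 22608*2504 = 56610432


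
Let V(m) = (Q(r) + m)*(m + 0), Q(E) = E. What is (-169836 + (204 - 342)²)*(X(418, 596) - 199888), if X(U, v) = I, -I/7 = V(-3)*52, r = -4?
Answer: 31294165344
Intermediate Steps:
V(m) = m*(-4 + m) (V(m) = (-4 + m)*(m + 0) = (-4 + m)*m = m*(-4 + m))
I = -7644 (I = -7*(-3*(-4 - 3))*52 = -7*(-3*(-7))*52 = -147*52 = -7*1092 = -7644)
X(U, v) = -7644
(-169836 + (204 - 342)²)*(X(418, 596) - 199888) = (-169836 + (204 - 342)²)*(-7644 - 199888) = (-169836 + (-138)²)*(-207532) = (-169836 + 19044)*(-207532) = -150792*(-207532) = 31294165344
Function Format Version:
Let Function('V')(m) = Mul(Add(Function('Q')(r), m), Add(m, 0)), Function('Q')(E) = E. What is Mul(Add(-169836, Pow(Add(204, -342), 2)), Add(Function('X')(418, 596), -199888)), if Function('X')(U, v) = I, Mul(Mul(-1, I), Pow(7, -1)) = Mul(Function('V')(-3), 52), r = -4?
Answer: 31294165344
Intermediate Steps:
Function('V')(m) = Mul(m, Add(-4, m)) (Function('V')(m) = Mul(Add(-4, m), Add(m, 0)) = Mul(Add(-4, m), m) = Mul(m, Add(-4, m)))
I = -7644 (I = Mul(-7, Mul(Mul(-3, Add(-4, -3)), 52)) = Mul(-7, Mul(Mul(-3, -7), 52)) = Mul(-7, Mul(21, 52)) = Mul(-7, 1092) = -7644)
Function('X')(U, v) = -7644
Mul(Add(-169836, Pow(Add(204, -342), 2)), Add(Function('X')(418, 596), -199888)) = Mul(Add(-169836, Pow(Add(204, -342), 2)), Add(-7644, -199888)) = Mul(Add(-169836, Pow(-138, 2)), -207532) = Mul(Add(-169836, 19044), -207532) = Mul(-150792, -207532) = 31294165344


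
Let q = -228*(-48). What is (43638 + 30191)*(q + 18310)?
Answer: 2159793566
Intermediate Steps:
q = 10944
(43638 + 30191)*(q + 18310) = (43638 + 30191)*(10944 + 18310) = 73829*29254 = 2159793566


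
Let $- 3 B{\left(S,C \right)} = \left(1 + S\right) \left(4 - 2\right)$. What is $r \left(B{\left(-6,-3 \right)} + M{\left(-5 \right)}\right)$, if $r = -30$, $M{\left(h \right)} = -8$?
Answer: $140$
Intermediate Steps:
$B{\left(S,C \right)} = - \frac{2}{3} - \frac{2 S}{3}$ ($B{\left(S,C \right)} = - \frac{\left(1 + S\right) \left(4 - 2\right)}{3} = - \frac{\left(1 + S\right) 2}{3} = - \frac{2 + 2 S}{3} = - \frac{2}{3} - \frac{2 S}{3}$)
$r \left(B{\left(-6,-3 \right)} + M{\left(-5 \right)}\right) = - 30 \left(\left(- \frac{2}{3} - -4\right) - 8\right) = - 30 \left(\left(- \frac{2}{3} + 4\right) - 8\right) = - 30 \left(\frac{10}{3} - 8\right) = \left(-30\right) \left(- \frac{14}{3}\right) = 140$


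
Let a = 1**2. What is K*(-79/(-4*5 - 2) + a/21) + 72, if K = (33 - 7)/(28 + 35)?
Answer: 1069669/14553 ≈ 73.502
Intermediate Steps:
K = 26/63 ≈ 0.41270
a = 1
K*(-79/(-4*5 - 2) + a/21) + 72 = 26*(-79/(-4*5 - 2) + 1/21)/63 + 72 = 26*(-79/(-20 - 2) + 1*(1/21))/63 + 72 = 26*(-79/(-22) + 1/21)/63 + 72 = 26*(-79*(-1/22) + 1/21)/63 + 72 = 26*(79/22 + 1/21)/63 + 72 = (26/63)*(1681/462) + 72 = 21853/14553 + 72 = 1069669/14553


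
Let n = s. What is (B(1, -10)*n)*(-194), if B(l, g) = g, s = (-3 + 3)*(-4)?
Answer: 0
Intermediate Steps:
s = 0 (s = 0*(-4) = 0)
n = 0
(B(1, -10)*n)*(-194) = -10*0*(-194) = 0*(-194) = 0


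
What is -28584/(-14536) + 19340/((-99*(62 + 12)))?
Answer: -4482491/6655671 ≈ -0.67348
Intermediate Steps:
-28584/(-14536) + 19340/((-99*(62 + 12))) = -28584*(-1/14536) + 19340/((-99*74)) = 3573/1817 + 19340/(-7326) = 3573/1817 + 19340*(-1/7326) = 3573/1817 - 9670/3663 = -4482491/6655671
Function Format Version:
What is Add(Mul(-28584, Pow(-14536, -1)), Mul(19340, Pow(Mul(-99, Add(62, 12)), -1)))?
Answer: Rational(-4482491, 6655671) ≈ -0.67348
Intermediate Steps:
Add(Mul(-28584, Pow(-14536, -1)), Mul(19340, Pow(Mul(-99, Add(62, 12)), -1))) = Add(Mul(-28584, Rational(-1, 14536)), Mul(19340, Pow(Mul(-99, 74), -1))) = Add(Rational(3573, 1817), Mul(19340, Pow(-7326, -1))) = Add(Rational(3573, 1817), Mul(19340, Rational(-1, 7326))) = Add(Rational(3573, 1817), Rational(-9670, 3663)) = Rational(-4482491, 6655671)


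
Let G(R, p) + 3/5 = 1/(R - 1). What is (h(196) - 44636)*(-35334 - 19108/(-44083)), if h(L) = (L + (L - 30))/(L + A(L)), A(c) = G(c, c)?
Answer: 60206551823192549/38175878 ≈ 1.5771e+9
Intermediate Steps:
G(R, p) = -⅗ + 1/(-1 + R) (G(R, p) = -⅗ + 1/(R - 1) = -⅗ + 1/(-1 + R))
A(c) = (8 - 3*c)/(5*(-1 + c))
h(L) = (-30 + 2*L)/(L + (8 - 3*L)/(5*(-1 + L))) (h(L) = (L + (L - 30))/(L + (8 - 3*L)/(5*(-1 + L))) = (L + (-30 + L))/(L + (8 - 3*L)/(5*(-1 + L))) = (-30 + 2*L)/(L + (8 - 3*L)/(5*(-1 + L))))
(h(196) - 44636)*(-35334 - 19108/(-44083)) = (10*(-1 + 196)*(-15 + 196)/(8 - 3*196 + 5*196*(-1 + 196)) - 44636)*(-35334 - 19108/(-44083)) = (10*195*181/(8 - 588 + 5*196*195) - 44636)*(-35334 - 19108*(-1/44083)) = (10*195*181/(8 - 588 + 191100) - 44636)*(-35334 + 19108/44083) = (10*195*181/190520 - 44636)*(-1557609614/44083) = (10*(1/190520)*195*181 - 44636)*(-1557609614/44083) = (35295/19052 - 44636)*(-1557609614/44083) = -850369777/19052*(-1557609614/44083) = 60206551823192549/38175878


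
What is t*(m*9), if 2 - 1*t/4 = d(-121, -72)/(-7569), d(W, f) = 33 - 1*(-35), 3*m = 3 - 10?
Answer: -425768/2523 ≈ -168.75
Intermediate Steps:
m = -7/3 (m = (3 - 10)/3 = (1/3)*(-7) = -7/3 ≈ -2.3333)
d(W, f) = 68 (d(W, f) = 33 + 35 = 68)
t = 60824/7569 (t = 8 - 272/(-7569) = 8 - 272*(-1)/7569 = 8 - 4*(-68/7569) = 8 + 272/7569 = 60824/7569 ≈ 8.0359)
t*(m*9) = 60824*(-7/3*9)/7569 = (60824/7569)*(-21) = -425768/2523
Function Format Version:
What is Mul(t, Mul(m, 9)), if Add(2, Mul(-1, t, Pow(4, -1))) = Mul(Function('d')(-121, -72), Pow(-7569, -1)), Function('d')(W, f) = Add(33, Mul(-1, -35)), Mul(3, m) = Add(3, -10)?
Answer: Rational(-425768, 2523) ≈ -168.75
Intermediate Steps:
m = Rational(-7, 3) (m = Mul(Rational(1, 3), Add(3, -10)) = Mul(Rational(1, 3), -7) = Rational(-7, 3) ≈ -2.3333)
Function('d')(W, f) = 68 (Function('d')(W, f) = Add(33, 35) = 68)
t = Rational(60824, 7569) (t = Add(8, Mul(-4, Mul(68, Pow(-7569, -1)))) = Add(8, Mul(-4, Mul(68, Rational(-1, 7569)))) = Add(8, Mul(-4, Rational(-68, 7569))) = Add(8, Rational(272, 7569)) = Rational(60824, 7569) ≈ 8.0359)
Mul(t, Mul(m, 9)) = Mul(Rational(60824, 7569), Mul(Rational(-7, 3), 9)) = Mul(Rational(60824, 7569), -21) = Rational(-425768, 2523)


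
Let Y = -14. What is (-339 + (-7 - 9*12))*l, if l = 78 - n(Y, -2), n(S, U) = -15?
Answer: -42222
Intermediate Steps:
l = 93 (l = 78 - 1*(-15) = 78 + 15 = 93)
(-339 + (-7 - 9*12))*l = (-339 + (-7 - 9*12))*93 = (-339 + (-7 - 108))*93 = (-339 - 115)*93 = -454*93 = -42222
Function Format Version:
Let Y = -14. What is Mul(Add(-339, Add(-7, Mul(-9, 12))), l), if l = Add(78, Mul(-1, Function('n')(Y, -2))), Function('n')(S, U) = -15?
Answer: -42222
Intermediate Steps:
l = 93 (l = Add(78, Mul(-1, -15)) = Add(78, 15) = 93)
Mul(Add(-339, Add(-7, Mul(-9, 12))), l) = Mul(Add(-339, Add(-7, Mul(-9, 12))), 93) = Mul(Add(-339, Add(-7, -108)), 93) = Mul(Add(-339, -115), 93) = Mul(-454, 93) = -42222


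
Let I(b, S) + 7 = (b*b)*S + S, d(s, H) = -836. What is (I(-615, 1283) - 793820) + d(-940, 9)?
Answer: 484469295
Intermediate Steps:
I(b, S) = -7 + S + S*b² (I(b, S) = -7 + ((b*b)*S + S) = -7 + (b²*S + S) = -7 + (S*b² + S) = -7 + (S + S*b²) = -7 + S + S*b²)
(I(-615, 1283) - 793820) + d(-940, 9) = ((-7 + 1283 + 1283*(-615)²) - 793820) - 836 = ((-7 + 1283 + 1283*378225) - 793820) - 836 = ((-7 + 1283 + 485262675) - 793820) - 836 = (485263951 - 793820) - 836 = 484470131 - 836 = 484469295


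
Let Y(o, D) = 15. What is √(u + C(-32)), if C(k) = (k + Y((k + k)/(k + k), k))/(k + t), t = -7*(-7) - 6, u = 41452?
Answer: √5015505/11 ≈ 203.59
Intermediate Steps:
t = 43 (t = 49 - 6 = 43)
C(k) = (15 + k)/(43 + k) (C(k) = (k + 15)/(k + 43) = (15 + k)/(43 + k))
√(u + C(-32)) = √(41452 + (15 - 32)/(43 - 32)) = √(41452 - 17/11) = √(455955/11) = √5015505/11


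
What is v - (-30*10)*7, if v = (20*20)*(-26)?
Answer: -8300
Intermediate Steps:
v = -10400 (v = 400*(-26) = -10400)
v - (-30*10)*7 = -10400 - (-30*10)*7 = -10400 - (-300)*7 = -10400 - 1*(-2100) = -10400 + 2100 = -8300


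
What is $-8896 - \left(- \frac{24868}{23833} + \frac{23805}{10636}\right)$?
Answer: $- \frac{2255330210565}{253487788} \approx -8897.2$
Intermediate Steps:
$-8896 - \left(- \frac{24868}{23833} + \frac{23805}{10636}\right) = -8896 - \frac{302848517}{253487788} = - \frac{2255330210565}{253487788}$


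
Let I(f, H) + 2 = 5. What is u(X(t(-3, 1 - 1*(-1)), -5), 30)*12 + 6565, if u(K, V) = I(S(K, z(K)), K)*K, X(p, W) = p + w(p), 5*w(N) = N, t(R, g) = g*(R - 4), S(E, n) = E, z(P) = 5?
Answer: 29801/5 ≈ 5960.2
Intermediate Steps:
t(R, g) = g*(-4 + R)
I(f, H) = 3 (I(f, H) = -2 + 5 = 3)
w(N) = N/5
X(p, W) = 6*p/5 (X(p, W) = p + p/5 = 6*p/5)
u(K, V) = 3*K
u(X(t(-3, 1 - 1*(-1)), -5), 30)*12 + 6565 = (3*(6*((1 - 1*(-1))*(-4 - 3))/5))*12 + 6565 = (3*(6*((1 + 1)*(-7))/5))*12 + 6565 = (3*(6*(2*(-7))/5))*12 + 6565 = (3*((6/5)*(-14)))*12 + 6565 = (3*(-84/5))*12 + 6565 = -252/5*12 + 6565 = -3024/5 + 6565 = 29801/5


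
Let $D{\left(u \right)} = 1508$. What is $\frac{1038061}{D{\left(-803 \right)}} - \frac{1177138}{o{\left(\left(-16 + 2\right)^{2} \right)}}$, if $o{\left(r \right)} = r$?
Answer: $- \frac{392916037}{73892} \approx -5317.4$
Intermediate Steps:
$\frac{1038061}{D{\left(-803 \right)}} - \frac{1177138}{o{\left(\left(-16 + 2\right)^{2} \right)}} = \frac{1038061}{1508} - \frac{1177138}{\left(-16 + 2\right)^{2}} = 1038061 \cdot \frac{1}{1508} - \frac{1177138}{\left(-14\right)^{2}} = \frac{1038061}{1508} - \frac{1177138}{196} = \frac{1038061}{1508} - \frac{588569}{98} = - \frac{392916037}{73892}$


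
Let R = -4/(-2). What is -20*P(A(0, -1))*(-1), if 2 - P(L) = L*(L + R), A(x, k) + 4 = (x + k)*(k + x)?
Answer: -20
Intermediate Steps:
A(x, k) = -4 + (k + x)² (A(x, k) = -4 + (x + k)*(k + x) = -4 + (k + x)*(k + x) = -4 + (k + x)²)
R = 2 (R = -4*(-½) = 2)
P(L) = 2 - L*(2 + L) (P(L) = 2 - L*(L + 2) = 2 - L*(2 + L))
-20*P(A(0, -1))*(-1) = -20*(2 - (-4 + (-1 + 0)²)² - 2*(-4 + (-1 + 0)²))*(-1) = -20*(2 - (-4 + (-1)²)² - 2*(-4 + (-1)²))*(-1) = -20*(2 - (-4 + 1)² - 2*(-4 + 1))*(-1) = -20*(2 - 1*(-3)² - 2*(-3))*(-1) = -20*(2 - 1*9 + 6)*(-1) = -20*(2 - 9 + 6)*(-1) = -20*(-1)*(-1) = 20*(-1) = -20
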